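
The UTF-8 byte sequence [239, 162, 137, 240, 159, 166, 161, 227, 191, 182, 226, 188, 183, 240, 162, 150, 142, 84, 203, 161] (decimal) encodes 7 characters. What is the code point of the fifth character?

U+2258E

Offset 0: leading byte 0xEF = 11101111 → 3-byte char #1 = EF A2 89.
Offset 3: leading byte 0xF0 = 11110000 → 4-byte char #2 = F0 9F A6 A1.
Offset 7: leading byte 0xE3 = 11100011 → 3-byte char #3 = E3 BF B6.
Offset 10: leading byte 0xE2 = 11100010 → 3-byte char #4 = E2 BC B7.
Offset 13: leading byte 0xF0 = 11110000 → 4-byte char #5 = F0 A2 96 8E.
Leading byte 0xF0 = 11110000 matches 11110xxx → 4-byte sequence.
Byte 1: 0xF0 = 11110000, payload 000 (3 bits).
Byte 2: 0xA2 = 10100010 (10xxxxxx ✓), payload 100010.
Byte 3: 0x96 = 10010110 (10xxxxxx ✓), payload 010110.
Byte 4: 0x8E = 10001110 (10xxxxxx ✓), payload 001110.
Concatenate: 000100010010110001110 = 0x2258E (21 bits → U+2258E).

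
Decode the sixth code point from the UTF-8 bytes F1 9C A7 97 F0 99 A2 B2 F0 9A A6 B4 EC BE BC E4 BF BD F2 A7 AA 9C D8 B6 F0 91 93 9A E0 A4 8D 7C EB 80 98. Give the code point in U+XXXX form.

U+A7A9C

Offset 0: leading byte 0xF1 = 11110001 → 4-byte char #1 = F1 9C A7 97.
Offset 4: leading byte 0xF0 = 11110000 → 4-byte char #2 = F0 99 A2 B2.
Offset 8: leading byte 0xF0 = 11110000 → 4-byte char #3 = F0 9A A6 B4.
Offset 12: leading byte 0xEC = 11101100 → 3-byte char #4 = EC BE BC.
Offset 15: leading byte 0xE4 = 11100100 → 3-byte char #5 = E4 BF BD.
Offset 18: leading byte 0xF2 = 11110010 → 4-byte char #6 = F2 A7 AA 9C.
Leading byte 0xF2 = 11110010 matches 11110xxx → 4-byte sequence.
Byte 1: 0xF2 = 11110010, payload 010 (3 bits).
Byte 2: 0xA7 = 10100111 (10xxxxxx ✓), payload 100111.
Byte 3: 0xAA = 10101010 (10xxxxxx ✓), payload 101010.
Byte 4: 0x9C = 10011100 (10xxxxxx ✓), payload 011100.
Concatenate: 010100111101010011100 = 0xA7A9C (21 bits → U+A7A9C).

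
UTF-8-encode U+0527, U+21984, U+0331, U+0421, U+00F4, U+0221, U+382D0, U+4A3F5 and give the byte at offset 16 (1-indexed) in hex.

1-indexed offset 16 is 0-indexed offset 15.
U+0527 → 2-byte form D4 A7 at offsets 0–1.
U+21984 → 4-byte form F0 A1 A6 84 at offsets 2–5.
U+0331 → 2-byte form CC B1 at offsets 6–7.
U+0421 → 2-byte form D0 A1 at offsets 8–9.
U+00F4 → 2-byte form C3 B4 at offsets 10–11.
U+0221 → 2-byte form C8 A1 at offsets 12–13.
U+382D0 → 4-byte form F0 B8 8B 90 at offsets 14–17.
Offset 15 falls in char 7's range; it's byte 2 of F0 B8 8B 90 = 0xB8.

0xB8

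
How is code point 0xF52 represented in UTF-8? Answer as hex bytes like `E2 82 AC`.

E0 BD 92

U+0F52 = 0xF52 = 3922 decimal. In range U+0800–U+FFFF → 3-byte form: 1110xxxx 10xxxxxx 10xxxxxx.
Binary (16 bits): 0000111101010010.
Split 4+6+6: 0000 | 111101 | 010010.
Byte 1: 11100000 = 0xE0.
Byte 2: 10111101 = 0xBD.
Byte 3: 10010010 = 0x92.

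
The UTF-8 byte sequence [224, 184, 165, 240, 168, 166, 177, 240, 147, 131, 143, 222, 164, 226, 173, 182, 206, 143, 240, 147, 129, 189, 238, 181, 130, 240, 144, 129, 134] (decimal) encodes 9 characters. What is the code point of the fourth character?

U+07A4

Offset 0: leading byte 0xE0 = 11100000 → 3-byte char #1 = E0 B8 A5.
Offset 3: leading byte 0xF0 = 11110000 → 4-byte char #2 = F0 A8 A6 B1.
Offset 7: leading byte 0xF0 = 11110000 → 4-byte char #3 = F0 93 83 8F.
Offset 11: leading byte 0xDE = 11011110 → 2-byte char #4 = DE A4.
Leading byte 0xDE = 11011110 matches 110xxxxx → 2-byte sequence.
Byte 1: 0xDE = 11011110, payload 11110 (5 bits).
Byte 2: 0xA4 = 10100100 (10xxxxxx ✓), payload 100100.
Concatenate: 11110100100 = 0x7A4 (11 bits → U+07A4).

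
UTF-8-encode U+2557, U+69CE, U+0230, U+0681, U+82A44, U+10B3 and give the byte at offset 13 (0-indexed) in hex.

0x84

U+2557 → 3-byte form E2 95 97 at offsets 0–2.
U+69CE → 3-byte form E6 A7 8E at offsets 3–5.
U+0230 → 2-byte form C8 B0 at offsets 6–7.
U+0681 → 2-byte form DA 81 at offsets 8–9.
U+82A44 → 4-byte form F2 82 A9 84 at offsets 10–13.
Offset 13 falls in char 5's range; it's byte 4 of F2 82 A9 84 = 0x84.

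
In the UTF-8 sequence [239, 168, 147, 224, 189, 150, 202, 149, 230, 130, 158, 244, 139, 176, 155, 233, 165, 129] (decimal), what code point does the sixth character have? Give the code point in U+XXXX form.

U+9941

Offset 0: leading byte 0xEF = 11101111 → 3-byte char #1 = EF A8 93.
Offset 3: leading byte 0xE0 = 11100000 → 3-byte char #2 = E0 BD 96.
Offset 6: leading byte 0xCA = 11001010 → 2-byte char #3 = CA 95.
Offset 8: leading byte 0xE6 = 11100110 → 3-byte char #4 = E6 82 9E.
Offset 11: leading byte 0xF4 = 11110100 → 4-byte char #5 = F4 8B B0 9B.
Offset 15: leading byte 0xE9 = 11101001 → 3-byte char #6 = E9 A5 81.
Leading byte 0xE9 = 11101001 matches 1110xxxx → 3-byte sequence.
Byte 1: 0xE9 = 11101001, payload 1001 (4 bits).
Byte 2: 0xA5 = 10100101 (10xxxxxx ✓), payload 100101.
Byte 3: 0x81 = 10000001 (10xxxxxx ✓), payload 000001.
Concatenate: 1001100101000001 = 0x9941 (16 bits → U+9941).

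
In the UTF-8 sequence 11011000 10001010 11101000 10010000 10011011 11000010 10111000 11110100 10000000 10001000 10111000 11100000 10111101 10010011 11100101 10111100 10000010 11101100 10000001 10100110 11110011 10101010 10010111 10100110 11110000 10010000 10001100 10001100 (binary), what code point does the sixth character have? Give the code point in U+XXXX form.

Offset 0: leading byte 0xD8 = 11011000 → 2-byte char #1 = D8 8A.
Offset 2: leading byte 0xE8 = 11101000 → 3-byte char #2 = E8 90 9B.
Offset 5: leading byte 0xC2 = 11000010 → 2-byte char #3 = C2 B8.
Offset 7: leading byte 0xF4 = 11110100 → 4-byte char #4 = F4 80 88 B8.
Offset 11: leading byte 0xE0 = 11100000 → 3-byte char #5 = E0 BD 93.
Offset 14: leading byte 0xE5 = 11100101 → 3-byte char #6 = E5 BC 82.
Leading byte 0xE5 = 11100101 matches 1110xxxx → 3-byte sequence.
Byte 1: 0xE5 = 11100101, payload 0101 (4 bits).
Byte 2: 0xBC = 10111100 (10xxxxxx ✓), payload 111100.
Byte 3: 0x82 = 10000010 (10xxxxxx ✓), payload 000010.
Concatenate: 0101111100000010 = 0x5F02 (16 bits → U+5F02).

U+5F02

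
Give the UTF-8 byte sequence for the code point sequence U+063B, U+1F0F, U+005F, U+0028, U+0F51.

U+063B: 2-byte form → D8 BB.
U+1F0F: 3-byte form → E1 BC 8F.
U+005F: 1-byte form → 5F.
U+0028: 1-byte form → 28.
U+0F51: 3-byte form → E0 BD 91.
Concatenated (10 bytes): D8 BB E1 BC 8F 5F 28 E0 BD 91.

D8 BB E1 BC 8F 5F 28 E0 BD 91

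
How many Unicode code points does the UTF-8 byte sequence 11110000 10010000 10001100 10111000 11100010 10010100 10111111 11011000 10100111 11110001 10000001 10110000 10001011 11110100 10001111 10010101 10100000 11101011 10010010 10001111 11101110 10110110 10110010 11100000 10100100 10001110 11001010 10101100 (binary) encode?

9

Byte at offset 0: 0xF0 = 11110000 → 4-byte char (#1). Advance 4.
Byte at offset 4: 0xE2 = 11100010 → 3-byte char (#2). Advance 3.
Byte at offset 7: 0xD8 = 11011000 → 2-byte char (#3). Advance 2.
Byte at offset 9: 0xF1 = 11110001 → 4-byte char (#4). Advance 4.
Byte at offset 13: 0xF4 = 11110100 → 4-byte char (#5). Advance 4.
Byte at offset 17: 0xEB = 11101011 → 3-byte char (#6). Advance 3.
Byte at offset 20: 0xEE = 11101110 → 3-byte char (#7). Advance 3.
Byte at offset 23: 0xE0 = 11100000 → 3-byte char (#8). Advance 3.
Byte at offset 26: 0xCA = 11001010 → 2-byte char (#9). Advance 2.
Reached end at offset 28 after 9 code points.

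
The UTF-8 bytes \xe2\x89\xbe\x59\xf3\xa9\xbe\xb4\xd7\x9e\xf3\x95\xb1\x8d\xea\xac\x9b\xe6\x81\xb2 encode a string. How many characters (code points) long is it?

7

Byte at offset 0: 0xE2 = 11100010 → 3-byte char (#1). Advance 3.
Byte at offset 3: 0x59 = 01011001 → 1-byte char (#2). Advance 1.
Byte at offset 4: 0xF3 = 11110011 → 4-byte char (#3). Advance 4.
Byte at offset 8: 0xD7 = 11010111 → 2-byte char (#4). Advance 2.
Byte at offset 10: 0xF3 = 11110011 → 4-byte char (#5). Advance 4.
Byte at offset 14: 0xEA = 11101010 → 3-byte char (#6). Advance 3.
Byte at offset 17: 0xE6 = 11100110 → 3-byte char (#7). Advance 3.
Reached end at offset 20 after 7 code points.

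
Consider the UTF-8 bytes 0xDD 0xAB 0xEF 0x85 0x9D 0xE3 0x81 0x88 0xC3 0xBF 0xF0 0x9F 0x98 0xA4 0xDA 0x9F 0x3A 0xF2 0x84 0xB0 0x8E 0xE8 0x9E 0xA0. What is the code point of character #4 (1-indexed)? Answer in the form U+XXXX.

Offset 0: leading byte 0xDD = 11011101 → 2-byte char #1 = DD AB.
Offset 2: leading byte 0xEF = 11101111 → 3-byte char #2 = EF 85 9D.
Offset 5: leading byte 0xE3 = 11100011 → 3-byte char #3 = E3 81 88.
Offset 8: leading byte 0xC3 = 11000011 → 2-byte char #4 = C3 BF.
Leading byte 0xC3 = 11000011 matches 110xxxxx → 2-byte sequence.
Byte 1: 0xC3 = 11000011, payload 00011 (5 bits).
Byte 2: 0xBF = 10111111 (10xxxxxx ✓), payload 111111.
Concatenate: 00011111111 = 0xFF (11 bits → U+00FF).

U+00FF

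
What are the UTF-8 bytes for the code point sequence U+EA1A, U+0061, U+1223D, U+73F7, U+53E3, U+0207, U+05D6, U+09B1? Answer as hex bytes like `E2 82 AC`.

EE A8 9A 61 F0 92 88 BD E7 8F B7 E5 8F A3 C8 87 D7 96 E0 A6 B1

U+EA1A: 3-byte form → EE A8 9A.
U+0061: 1-byte form → 61.
U+1223D: 4-byte form → F0 92 88 BD.
U+73F7: 3-byte form → E7 8F B7.
U+53E3: 3-byte form → E5 8F A3.
U+0207: 2-byte form → C8 87.
U+05D6: 2-byte form → D7 96.
U+09B1: 3-byte form → E0 A6 B1.
Concatenated (21 bytes): EE A8 9A 61 F0 92 88 BD E7 8F B7 E5 8F A3 C8 87 D7 96 E0 A6 B1.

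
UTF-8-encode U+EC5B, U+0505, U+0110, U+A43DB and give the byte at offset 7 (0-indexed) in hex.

0xF2

U+EC5B → 3-byte form EE B1 9B at offsets 0–2.
U+0505 → 2-byte form D4 85 at offsets 3–4.
U+0110 → 2-byte form C4 90 at offsets 5–6.
U+A43DB → 4-byte form F2 A4 8F 9B at offsets 7–10.
Offset 7 falls in char 4's range; it's byte 1 of F2 A4 8F 9B = 0xF2.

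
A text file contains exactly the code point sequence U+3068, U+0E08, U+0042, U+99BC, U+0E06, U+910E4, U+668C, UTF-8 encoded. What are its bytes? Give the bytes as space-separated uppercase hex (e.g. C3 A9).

E3 81 A8 E0 B8 88 42 E9 A6 BC E0 B8 86 F2 91 83 A4 E6 9A 8C

U+3068: 3-byte form → E3 81 A8.
U+0E08: 3-byte form → E0 B8 88.
U+0042: 1-byte form → 42.
U+99BC: 3-byte form → E9 A6 BC.
U+0E06: 3-byte form → E0 B8 86.
U+910E4: 4-byte form → F2 91 83 A4.
U+668C: 3-byte form → E6 9A 8C.
Concatenated (20 bytes): E3 81 A8 E0 B8 88 42 E9 A6 BC E0 B8 86 F2 91 83 A4 E6 9A 8C.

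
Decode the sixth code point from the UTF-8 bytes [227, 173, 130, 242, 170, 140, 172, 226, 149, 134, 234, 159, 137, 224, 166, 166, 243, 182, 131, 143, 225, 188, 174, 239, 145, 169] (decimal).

U+F60CF

Offset 0: leading byte 0xE3 = 11100011 → 3-byte char #1 = E3 AD 82.
Offset 3: leading byte 0xF2 = 11110010 → 4-byte char #2 = F2 AA 8C AC.
Offset 7: leading byte 0xE2 = 11100010 → 3-byte char #3 = E2 95 86.
Offset 10: leading byte 0xEA = 11101010 → 3-byte char #4 = EA 9F 89.
Offset 13: leading byte 0xE0 = 11100000 → 3-byte char #5 = E0 A6 A6.
Offset 16: leading byte 0xF3 = 11110011 → 4-byte char #6 = F3 B6 83 8F.
Leading byte 0xF3 = 11110011 matches 11110xxx → 4-byte sequence.
Byte 1: 0xF3 = 11110011, payload 011 (3 bits).
Byte 2: 0xB6 = 10110110 (10xxxxxx ✓), payload 110110.
Byte 3: 0x83 = 10000011 (10xxxxxx ✓), payload 000011.
Byte 4: 0x8F = 10001111 (10xxxxxx ✓), payload 001111.
Concatenate: 011110110000011001111 = 0xF60CF (21 bits → U+F60CF).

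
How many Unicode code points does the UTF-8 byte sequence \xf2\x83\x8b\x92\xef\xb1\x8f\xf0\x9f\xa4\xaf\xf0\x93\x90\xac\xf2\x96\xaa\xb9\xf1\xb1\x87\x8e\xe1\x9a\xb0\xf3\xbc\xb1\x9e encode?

Byte at offset 0: 0xF2 = 11110010 → 4-byte char (#1). Advance 4.
Byte at offset 4: 0xEF = 11101111 → 3-byte char (#2). Advance 3.
Byte at offset 7: 0xF0 = 11110000 → 4-byte char (#3). Advance 4.
Byte at offset 11: 0xF0 = 11110000 → 4-byte char (#4). Advance 4.
Byte at offset 15: 0xF2 = 11110010 → 4-byte char (#5). Advance 4.
Byte at offset 19: 0xF1 = 11110001 → 4-byte char (#6). Advance 4.
Byte at offset 23: 0xE1 = 11100001 → 3-byte char (#7). Advance 3.
Byte at offset 26: 0xF3 = 11110011 → 4-byte char (#8). Advance 4.
Reached end at offset 30 after 8 code points.

8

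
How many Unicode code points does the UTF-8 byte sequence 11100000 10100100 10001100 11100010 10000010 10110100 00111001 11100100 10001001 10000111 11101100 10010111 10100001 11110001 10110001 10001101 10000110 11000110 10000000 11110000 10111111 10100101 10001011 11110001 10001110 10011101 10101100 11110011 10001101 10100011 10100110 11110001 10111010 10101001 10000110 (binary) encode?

11

Byte at offset 0: 0xE0 = 11100000 → 3-byte char (#1). Advance 3.
Byte at offset 3: 0xE2 = 11100010 → 3-byte char (#2). Advance 3.
Byte at offset 6: 0x39 = 00111001 → 1-byte char (#3). Advance 1.
Byte at offset 7: 0xE4 = 11100100 → 3-byte char (#4). Advance 3.
Byte at offset 10: 0xEC = 11101100 → 3-byte char (#5). Advance 3.
Byte at offset 13: 0xF1 = 11110001 → 4-byte char (#6). Advance 4.
Byte at offset 17: 0xC6 = 11000110 → 2-byte char (#7). Advance 2.
Byte at offset 19: 0xF0 = 11110000 → 4-byte char (#8). Advance 4.
Byte at offset 23: 0xF1 = 11110001 → 4-byte char (#9). Advance 4.
Byte at offset 27: 0xF3 = 11110011 → 4-byte char (#10). Advance 4.
Byte at offset 31: 0xF1 = 11110001 → 4-byte char (#11). Advance 4.
Reached end at offset 35 after 11 code points.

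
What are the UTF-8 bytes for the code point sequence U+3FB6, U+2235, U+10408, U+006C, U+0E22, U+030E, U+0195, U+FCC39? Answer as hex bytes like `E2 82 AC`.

U+3FB6: 3-byte form → E3 BE B6.
U+2235: 3-byte form → E2 88 B5.
U+10408: 4-byte form → F0 90 90 88.
U+006C: 1-byte form → 6C.
U+0E22: 3-byte form → E0 B8 A2.
U+030E: 2-byte form → CC 8E.
U+0195: 2-byte form → C6 95.
U+FCC39: 4-byte form → F3 BC B0 B9.
Concatenated (22 bytes): E3 BE B6 E2 88 B5 F0 90 90 88 6C E0 B8 A2 CC 8E C6 95 F3 BC B0 B9.

E3 BE B6 E2 88 B5 F0 90 90 88 6C E0 B8 A2 CC 8E C6 95 F3 BC B0 B9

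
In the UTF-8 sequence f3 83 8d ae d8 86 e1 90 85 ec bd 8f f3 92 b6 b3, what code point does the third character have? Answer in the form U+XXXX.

Offset 0: leading byte 0xF3 = 11110011 → 4-byte char #1 = F3 83 8D AE.
Offset 4: leading byte 0xD8 = 11011000 → 2-byte char #2 = D8 86.
Offset 6: leading byte 0xE1 = 11100001 → 3-byte char #3 = E1 90 85.
Leading byte 0xE1 = 11100001 matches 1110xxxx → 3-byte sequence.
Byte 1: 0xE1 = 11100001, payload 0001 (4 bits).
Byte 2: 0x90 = 10010000 (10xxxxxx ✓), payload 010000.
Byte 3: 0x85 = 10000101 (10xxxxxx ✓), payload 000101.
Concatenate: 0001010000000101 = 0x1405 (16 bits → U+1405).

U+1405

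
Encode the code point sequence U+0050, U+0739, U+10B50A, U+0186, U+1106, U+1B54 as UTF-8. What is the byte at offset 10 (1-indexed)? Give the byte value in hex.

0xE1

1-indexed offset 10 is 0-indexed offset 9.
U+0050 → 1-byte form 50 at offsets 0–0.
U+0739 → 2-byte form DC B9 at offsets 1–2.
U+10B50A → 4-byte form F4 8B 94 8A at offsets 3–6.
U+0186 → 2-byte form C6 86 at offsets 7–8.
U+1106 → 3-byte form E1 84 86 at offsets 9–11.
Offset 9 falls in char 5's range; it's byte 1 of E1 84 86 = 0xE1.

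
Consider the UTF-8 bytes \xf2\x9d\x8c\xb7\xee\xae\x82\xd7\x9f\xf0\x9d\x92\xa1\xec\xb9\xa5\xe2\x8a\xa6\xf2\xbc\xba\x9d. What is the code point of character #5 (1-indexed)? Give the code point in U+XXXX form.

U+CE65

Offset 0: leading byte 0xF2 = 11110010 → 4-byte char #1 = F2 9D 8C B7.
Offset 4: leading byte 0xEE = 11101110 → 3-byte char #2 = EE AE 82.
Offset 7: leading byte 0xD7 = 11010111 → 2-byte char #3 = D7 9F.
Offset 9: leading byte 0xF0 = 11110000 → 4-byte char #4 = F0 9D 92 A1.
Offset 13: leading byte 0xEC = 11101100 → 3-byte char #5 = EC B9 A5.
Leading byte 0xEC = 11101100 matches 1110xxxx → 3-byte sequence.
Byte 1: 0xEC = 11101100, payload 1100 (4 bits).
Byte 2: 0xB9 = 10111001 (10xxxxxx ✓), payload 111001.
Byte 3: 0xA5 = 10100101 (10xxxxxx ✓), payload 100101.
Concatenate: 1100111001100101 = 0xCE65 (16 bits → U+CE65).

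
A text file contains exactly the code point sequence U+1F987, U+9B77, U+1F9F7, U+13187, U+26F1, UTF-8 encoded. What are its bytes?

U+1F987: 4-byte form → F0 9F A6 87.
U+9B77: 3-byte form → E9 AD B7.
U+1F9F7: 4-byte form → F0 9F A7 B7.
U+13187: 4-byte form → F0 93 86 87.
U+26F1: 3-byte form → E2 9B B1.
Concatenated (18 bytes): F0 9F A6 87 E9 AD B7 F0 9F A7 B7 F0 93 86 87 E2 9B B1.

F0 9F A6 87 E9 AD B7 F0 9F A7 B7 F0 93 86 87 E2 9B B1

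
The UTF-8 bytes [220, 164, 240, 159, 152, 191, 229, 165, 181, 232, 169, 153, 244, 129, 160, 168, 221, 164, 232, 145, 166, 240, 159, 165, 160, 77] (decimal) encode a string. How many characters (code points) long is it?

Byte at offset 0: 0xDC = 11011100 → 2-byte char (#1). Advance 2.
Byte at offset 2: 0xF0 = 11110000 → 4-byte char (#2). Advance 4.
Byte at offset 6: 0xE5 = 11100101 → 3-byte char (#3). Advance 3.
Byte at offset 9: 0xE8 = 11101000 → 3-byte char (#4). Advance 3.
Byte at offset 12: 0xF4 = 11110100 → 4-byte char (#5). Advance 4.
Byte at offset 16: 0xDD = 11011101 → 2-byte char (#6). Advance 2.
Byte at offset 18: 0xE8 = 11101000 → 3-byte char (#7). Advance 3.
Byte at offset 21: 0xF0 = 11110000 → 4-byte char (#8). Advance 4.
Byte at offset 25: 0x4D = 01001101 → 1-byte char (#9). Advance 1.
Reached end at offset 26 after 9 code points.

9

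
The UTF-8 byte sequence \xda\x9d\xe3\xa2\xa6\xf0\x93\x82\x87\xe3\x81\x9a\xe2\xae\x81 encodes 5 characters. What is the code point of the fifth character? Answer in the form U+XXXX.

Offset 0: leading byte 0xDA = 11011010 → 2-byte char #1 = DA 9D.
Offset 2: leading byte 0xE3 = 11100011 → 3-byte char #2 = E3 A2 A6.
Offset 5: leading byte 0xF0 = 11110000 → 4-byte char #3 = F0 93 82 87.
Offset 9: leading byte 0xE3 = 11100011 → 3-byte char #4 = E3 81 9A.
Offset 12: leading byte 0xE2 = 11100010 → 3-byte char #5 = E2 AE 81.
Leading byte 0xE2 = 11100010 matches 1110xxxx → 3-byte sequence.
Byte 1: 0xE2 = 11100010, payload 0010 (4 bits).
Byte 2: 0xAE = 10101110 (10xxxxxx ✓), payload 101110.
Byte 3: 0x81 = 10000001 (10xxxxxx ✓), payload 000001.
Concatenate: 0010101110000001 = 0x2B81 (16 bits → U+2B81).

U+2B81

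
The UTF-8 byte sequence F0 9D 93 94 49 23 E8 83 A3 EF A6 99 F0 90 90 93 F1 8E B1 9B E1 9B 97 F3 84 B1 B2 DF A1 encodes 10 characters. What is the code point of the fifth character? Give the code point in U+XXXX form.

Offset 0: leading byte 0xF0 = 11110000 → 4-byte char #1 = F0 9D 93 94.
Offset 4: leading byte 0x49 = 01001001 → 1-byte char #2 = 49.
Offset 5: leading byte 0x23 = 00100011 → 1-byte char #3 = 23.
Offset 6: leading byte 0xE8 = 11101000 → 3-byte char #4 = E8 83 A3.
Offset 9: leading byte 0xEF = 11101111 → 3-byte char #5 = EF A6 99.
Leading byte 0xEF = 11101111 matches 1110xxxx → 3-byte sequence.
Byte 1: 0xEF = 11101111, payload 1111 (4 bits).
Byte 2: 0xA6 = 10100110 (10xxxxxx ✓), payload 100110.
Byte 3: 0x99 = 10011001 (10xxxxxx ✓), payload 011001.
Concatenate: 1111100110011001 = 0xF999 (16 bits → U+F999).

U+F999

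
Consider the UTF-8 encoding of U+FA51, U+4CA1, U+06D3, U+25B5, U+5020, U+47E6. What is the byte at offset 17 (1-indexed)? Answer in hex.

0xA6

1-indexed offset 17 is 0-indexed offset 16.
U+FA51 → 3-byte form EF A9 91 at offsets 0–2.
U+4CA1 → 3-byte form E4 B2 A1 at offsets 3–5.
U+06D3 → 2-byte form DB 93 at offsets 6–7.
U+25B5 → 3-byte form E2 96 B5 at offsets 8–10.
U+5020 → 3-byte form E5 80 A0 at offsets 11–13.
U+47E6 → 3-byte form E4 9F A6 at offsets 14–16.
Offset 16 falls in char 6's range; it's byte 3 of E4 9F A6 = 0xA6.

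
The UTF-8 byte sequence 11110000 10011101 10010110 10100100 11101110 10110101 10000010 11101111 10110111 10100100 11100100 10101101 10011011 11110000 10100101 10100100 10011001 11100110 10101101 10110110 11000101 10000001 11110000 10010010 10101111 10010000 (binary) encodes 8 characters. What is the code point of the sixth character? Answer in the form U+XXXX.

Offset 0: leading byte 0xF0 = 11110000 → 4-byte char #1 = F0 9D 96 A4.
Offset 4: leading byte 0xEE = 11101110 → 3-byte char #2 = EE B5 82.
Offset 7: leading byte 0xEF = 11101111 → 3-byte char #3 = EF B7 A4.
Offset 10: leading byte 0xE4 = 11100100 → 3-byte char #4 = E4 AD 9B.
Offset 13: leading byte 0xF0 = 11110000 → 4-byte char #5 = F0 A5 A4 99.
Offset 17: leading byte 0xE6 = 11100110 → 3-byte char #6 = E6 AD B6.
Leading byte 0xE6 = 11100110 matches 1110xxxx → 3-byte sequence.
Byte 1: 0xE6 = 11100110, payload 0110 (4 bits).
Byte 2: 0xAD = 10101101 (10xxxxxx ✓), payload 101101.
Byte 3: 0xB6 = 10110110 (10xxxxxx ✓), payload 110110.
Concatenate: 0110101101110110 = 0x6B76 (16 bits → U+6B76).

U+6B76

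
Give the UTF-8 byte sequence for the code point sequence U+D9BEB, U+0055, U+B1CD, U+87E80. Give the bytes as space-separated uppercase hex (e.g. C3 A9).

F3 99 AF AB 55 EB 87 8D F2 87 BA 80

U+D9BEB: 4-byte form → F3 99 AF AB.
U+0055: 1-byte form → 55.
U+B1CD: 3-byte form → EB 87 8D.
U+87E80: 4-byte form → F2 87 BA 80.
Concatenated (12 bytes): F3 99 AF AB 55 EB 87 8D F2 87 BA 80.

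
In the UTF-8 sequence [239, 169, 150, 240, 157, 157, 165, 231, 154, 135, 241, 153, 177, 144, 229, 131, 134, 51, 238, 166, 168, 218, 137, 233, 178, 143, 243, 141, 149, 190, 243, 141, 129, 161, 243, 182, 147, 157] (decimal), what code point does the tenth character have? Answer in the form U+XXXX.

U+CD57E

Offset 0: leading byte 0xEF = 11101111 → 3-byte char #1 = EF A9 96.
Offset 3: leading byte 0xF0 = 11110000 → 4-byte char #2 = F0 9D 9D A5.
Offset 7: leading byte 0xE7 = 11100111 → 3-byte char #3 = E7 9A 87.
Offset 10: leading byte 0xF1 = 11110001 → 4-byte char #4 = F1 99 B1 90.
Offset 14: leading byte 0xE5 = 11100101 → 3-byte char #5 = E5 83 86.
Offset 17: leading byte 0x33 = 00110011 → 1-byte char #6 = 33.
Offset 18: leading byte 0xEE = 11101110 → 3-byte char #7 = EE A6 A8.
Offset 21: leading byte 0xDA = 11011010 → 2-byte char #8 = DA 89.
Offset 23: leading byte 0xE9 = 11101001 → 3-byte char #9 = E9 B2 8F.
Offset 26: leading byte 0xF3 = 11110011 → 4-byte char #10 = F3 8D 95 BE.
Leading byte 0xF3 = 11110011 matches 11110xxx → 4-byte sequence.
Byte 1: 0xF3 = 11110011, payload 011 (3 bits).
Byte 2: 0x8D = 10001101 (10xxxxxx ✓), payload 001101.
Byte 3: 0x95 = 10010101 (10xxxxxx ✓), payload 010101.
Byte 4: 0xBE = 10111110 (10xxxxxx ✓), payload 111110.
Concatenate: 011001101010101111110 = 0xCD57E (21 bits → U+CD57E).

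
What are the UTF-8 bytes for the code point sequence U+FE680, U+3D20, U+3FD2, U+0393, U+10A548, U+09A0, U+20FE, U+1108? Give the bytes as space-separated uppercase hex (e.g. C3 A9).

U+FE680: 4-byte form → F3 BE 9A 80.
U+3D20: 3-byte form → E3 B4 A0.
U+3FD2: 3-byte form → E3 BF 92.
U+0393: 2-byte form → CE 93.
U+10A548: 4-byte form → F4 8A 95 88.
U+09A0: 3-byte form → E0 A6 A0.
U+20FE: 3-byte form → E2 83 BE.
U+1108: 3-byte form → E1 84 88.
Concatenated (25 bytes): F3 BE 9A 80 E3 B4 A0 E3 BF 92 CE 93 F4 8A 95 88 E0 A6 A0 E2 83 BE E1 84 88.

F3 BE 9A 80 E3 B4 A0 E3 BF 92 CE 93 F4 8A 95 88 E0 A6 A0 E2 83 BE E1 84 88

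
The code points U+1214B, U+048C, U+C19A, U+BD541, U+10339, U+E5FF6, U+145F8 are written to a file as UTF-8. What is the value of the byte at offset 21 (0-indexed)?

U+1214B → 4-byte form F0 92 85 8B at offsets 0–3.
U+048C → 2-byte form D2 8C at offsets 4–5.
U+C19A → 3-byte form EC 86 9A at offsets 6–8.
U+BD541 → 4-byte form F2 BD 95 81 at offsets 9–12.
U+10339 → 4-byte form F0 90 8C B9 at offsets 13–16.
U+E5FF6 → 4-byte form F3 A5 BF B6 at offsets 17–20.
U+145F8 → 4-byte form F0 94 97 B8 at offsets 21–24.
Offset 21 falls in char 7's range; it's byte 1 of F0 94 97 B8 = 0xF0.

0xF0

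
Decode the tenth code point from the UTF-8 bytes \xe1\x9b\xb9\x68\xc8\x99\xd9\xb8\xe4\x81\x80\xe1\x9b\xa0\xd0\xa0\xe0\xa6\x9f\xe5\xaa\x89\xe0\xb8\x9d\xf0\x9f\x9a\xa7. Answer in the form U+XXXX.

U+0E1D

Offset 0: leading byte 0xE1 = 11100001 → 3-byte char #1 = E1 9B B9.
Offset 3: leading byte 0x68 = 01101000 → 1-byte char #2 = 68.
Offset 4: leading byte 0xC8 = 11001000 → 2-byte char #3 = C8 99.
Offset 6: leading byte 0xD9 = 11011001 → 2-byte char #4 = D9 B8.
Offset 8: leading byte 0xE4 = 11100100 → 3-byte char #5 = E4 81 80.
Offset 11: leading byte 0xE1 = 11100001 → 3-byte char #6 = E1 9B A0.
Offset 14: leading byte 0xD0 = 11010000 → 2-byte char #7 = D0 A0.
Offset 16: leading byte 0xE0 = 11100000 → 3-byte char #8 = E0 A6 9F.
Offset 19: leading byte 0xE5 = 11100101 → 3-byte char #9 = E5 AA 89.
Offset 22: leading byte 0xE0 = 11100000 → 3-byte char #10 = E0 B8 9D.
Leading byte 0xE0 = 11100000 matches 1110xxxx → 3-byte sequence.
Byte 1: 0xE0 = 11100000, payload 0000 (4 bits).
Byte 2: 0xB8 = 10111000 (10xxxxxx ✓), payload 111000.
Byte 3: 0x9D = 10011101 (10xxxxxx ✓), payload 011101.
Concatenate: 0000111000011101 = 0xE1D (16 bits → U+0E1D).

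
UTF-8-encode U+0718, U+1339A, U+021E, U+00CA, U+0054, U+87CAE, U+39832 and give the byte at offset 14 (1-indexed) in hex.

1-indexed offset 14 is 0-indexed offset 13.
U+0718 → 2-byte form DC 98 at offsets 0–1.
U+1339A → 4-byte form F0 93 8E 9A at offsets 2–5.
U+021E → 2-byte form C8 9E at offsets 6–7.
U+00CA → 2-byte form C3 8A at offsets 8–9.
U+0054 → 1-byte form 54 at offsets 10–10.
U+87CAE → 4-byte form F2 87 B2 AE at offsets 11–14.
Offset 13 falls in char 6's range; it's byte 3 of F2 87 B2 AE = 0xB2.

0xB2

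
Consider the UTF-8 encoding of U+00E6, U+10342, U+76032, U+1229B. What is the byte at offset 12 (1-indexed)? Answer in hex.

0x92

1-indexed offset 12 is 0-indexed offset 11.
U+00E6 → 2-byte form C3 A6 at offsets 0–1.
U+10342 → 4-byte form F0 90 8D 82 at offsets 2–5.
U+76032 → 4-byte form F1 B6 80 B2 at offsets 6–9.
U+1229B → 4-byte form F0 92 8A 9B at offsets 10–13.
Offset 11 falls in char 4's range; it's byte 2 of F0 92 8A 9B = 0x92.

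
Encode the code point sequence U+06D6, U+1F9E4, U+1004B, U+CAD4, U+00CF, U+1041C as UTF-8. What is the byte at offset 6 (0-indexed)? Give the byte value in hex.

0xF0

U+06D6 → 2-byte form DB 96 at offsets 0–1.
U+1F9E4 → 4-byte form F0 9F A7 A4 at offsets 2–5.
U+1004B → 4-byte form F0 90 81 8B at offsets 6–9.
Offset 6 falls in char 3's range; it's byte 1 of F0 90 81 8B = 0xF0.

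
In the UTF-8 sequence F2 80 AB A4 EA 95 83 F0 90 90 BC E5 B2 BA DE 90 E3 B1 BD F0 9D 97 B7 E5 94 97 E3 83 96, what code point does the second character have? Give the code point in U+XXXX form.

U+A543

Offset 0: leading byte 0xF2 = 11110010 → 4-byte char #1 = F2 80 AB A4.
Offset 4: leading byte 0xEA = 11101010 → 3-byte char #2 = EA 95 83.
Leading byte 0xEA = 11101010 matches 1110xxxx → 3-byte sequence.
Byte 1: 0xEA = 11101010, payload 1010 (4 bits).
Byte 2: 0x95 = 10010101 (10xxxxxx ✓), payload 010101.
Byte 3: 0x83 = 10000011 (10xxxxxx ✓), payload 000011.
Concatenate: 1010010101000011 = 0xA543 (16 bits → U+A543).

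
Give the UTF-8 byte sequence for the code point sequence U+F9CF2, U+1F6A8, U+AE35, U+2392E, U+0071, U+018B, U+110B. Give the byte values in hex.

F3 B9 B3 B2 F0 9F 9A A8 EA B8 B5 F0 A3 A4 AE 71 C6 8B E1 84 8B

U+F9CF2: 4-byte form → F3 B9 B3 B2.
U+1F6A8: 4-byte form → F0 9F 9A A8.
U+AE35: 3-byte form → EA B8 B5.
U+2392E: 4-byte form → F0 A3 A4 AE.
U+0071: 1-byte form → 71.
U+018B: 2-byte form → C6 8B.
U+110B: 3-byte form → E1 84 8B.
Concatenated (21 bytes): F3 B9 B3 B2 F0 9F 9A A8 EA B8 B5 F0 A3 A4 AE 71 C6 8B E1 84 8B.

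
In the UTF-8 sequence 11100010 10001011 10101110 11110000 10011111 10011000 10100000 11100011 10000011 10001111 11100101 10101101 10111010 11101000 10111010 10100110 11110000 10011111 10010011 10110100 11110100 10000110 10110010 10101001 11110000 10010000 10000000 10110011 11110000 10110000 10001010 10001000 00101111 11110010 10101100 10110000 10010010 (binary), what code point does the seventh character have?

Offset 0: leading byte 0xE2 = 11100010 → 3-byte char #1 = E2 8B AE.
Offset 3: leading byte 0xF0 = 11110000 → 4-byte char #2 = F0 9F 98 A0.
Offset 7: leading byte 0xE3 = 11100011 → 3-byte char #3 = E3 83 8F.
Offset 10: leading byte 0xE5 = 11100101 → 3-byte char #4 = E5 AD BA.
Offset 13: leading byte 0xE8 = 11101000 → 3-byte char #5 = E8 BA A6.
Offset 16: leading byte 0xF0 = 11110000 → 4-byte char #6 = F0 9F 93 B4.
Offset 20: leading byte 0xF4 = 11110100 → 4-byte char #7 = F4 86 B2 A9.
Leading byte 0xF4 = 11110100 matches 11110xxx → 4-byte sequence.
Byte 1: 0xF4 = 11110100, payload 100 (3 bits).
Byte 2: 0x86 = 10000110 (10xxxxxx ✓), payload 000110.
Byte 3: 0xB2 = 10110010 (10xxxxxx ✓), payload 110010.
Byte 4: 0xA9 = 10101001 (10xxxxxx ✓), payload 101001.
Concatenate: 100000110110010101001 = 0x106CA9 (21 bits → U+106CA9).

U+106CA9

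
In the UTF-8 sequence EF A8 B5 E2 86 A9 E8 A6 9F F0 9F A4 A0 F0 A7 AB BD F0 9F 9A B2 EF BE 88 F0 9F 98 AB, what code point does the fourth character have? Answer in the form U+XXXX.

U+1F920

Offset 0: leading byte 0xEF = 11101111 → 3-byte char #1 = EF A8 B5.
Offset 3: leading byte 0xE2 = 11100010 → 3-byte char #2 = E2 86 A9.
Offset 6: leading byte 0xE8 = 11101000 → 3-byte char #3 = E8 A6 9F.
Offset 9: leading byte 0xF0 = 11110000 → 4-byte char #4 = F0 9F A4 A0.
Leading byte 0xF0 = 11110000 matches 11110xxx → 4-byte sequence.
Byte 1: 0xF0 = 11110000, payload 000 (3 bits).
Byte 2: 0x9F = 10011111 (10xxxxxx ✓), payload 011111.
Byte 3: 0xA4 = 10100100 (10xxxxxx ✓), payload 100100.
Byte 4: 0xA0 = 10100000 (10xxxxxx ✓), payload 100000.
Concatenate: 000011111100100100000 = 0x1F920 (21 bits → U+1F920).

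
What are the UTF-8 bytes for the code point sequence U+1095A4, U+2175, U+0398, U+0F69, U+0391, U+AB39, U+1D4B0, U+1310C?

U+1095A4: 4-byte form → F4 89 96 A4.
U+2175: 3-byte form → E2 85 B5.
U+0398: 2-byte form → CE 98.
U+0F69: 3-byte form → E0 BD A9.
U+0391: 2-byte form → CE 91.
U+AB39: 3-byte form → EA AC B9.
U+1D4B0: 4-byte form → F0 9D 92 B0.
U+1310C: 4-byte form → F0 93 84 8C.
Concatenated (25 bytes): F4 89 96 A4 E2 85 B5 CE 98 E0 BD A9 CE 91 EA AC B9 F0 9D 92 B0 F0 93 84 8C.

F4 89 96 A4 E2 85 B5 CE 98 E0 BD A9 CE 91 EA AC B9 F0 9D 92 B0 F0 93 84 8C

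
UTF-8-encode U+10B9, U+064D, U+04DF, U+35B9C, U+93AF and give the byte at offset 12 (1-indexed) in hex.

0xE9

1-indexed offset 12 is 0-indexed offset 11.
U+10B9 → 3-byte form E1 82 B9 at offsets 0–2.
U+064D → 2-byte form D9 8D at offsets 3–4.
U+04DF → 2-byte form D3 9F at offsets 5–6.
U+35B9C → 4-byte form F0 B5 AE 9C at offsets 7–10.
U+93AF → 3-byte form E9 8E AF at offsets 11–13.
Offset 11 falls in char 5's range; it's byte 1 of E9 8E AF = 0xE9.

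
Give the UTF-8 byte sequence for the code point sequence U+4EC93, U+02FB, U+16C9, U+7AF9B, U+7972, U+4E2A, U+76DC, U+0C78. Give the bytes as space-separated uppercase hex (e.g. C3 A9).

U+4EC93: 4-byte form → F1 8E B2 93.
U+02FB: 2-byte form → CB BB.
U+16C9: 3-byte form → E1 9B 89.
U+7AF9B: 4-byte form → F1 BA BE 9B.
U+7972: 3-byte form → E7 A5 B2.
U+4E2A: 3-byte form → E4 B8 AA.
U+76DC: 3-byte form → E7 9B 9C.
U+0C78: 3-byte form → E0 B1 B8.
Concatenated (25 bytes): F1 8E B2 93 CB BB E1 9B 89 F1 BA BE 9B E7 A5 B2 E4 B8 AA E7 9B 9C E0 B1 B8.

F1 8E B2 93 CB BB E1 9B 89 F1 BA BE 9B E7 A5 B2 E4 B8 AA E7 9B 9C E0 B1 B8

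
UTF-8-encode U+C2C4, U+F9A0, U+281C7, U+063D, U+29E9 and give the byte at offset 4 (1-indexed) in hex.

1-indexed offset 4 is 0-indexed offset 3.
U+C2C4 → 3-byte form EC 8B 84 at offsets 0–2.
U+F9A0 → 3-byte form EF A6 A0 at offsets 3–5.
Offset 3 falls in char 2's range; it's byte 1 of EF A6 A0 = 0xEF.

0xEF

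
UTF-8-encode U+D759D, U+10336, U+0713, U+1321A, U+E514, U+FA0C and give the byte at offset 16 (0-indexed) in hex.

U+D759D → 4-byte form F3 97 96 9D at offsets 0–3.
U+10336 → 4-byte form F0 90 8C B6 at offsets 4–7.
U+0713 → 2-byte form DC 93 at offsets 8–9.
U+1321A → 4-byte form F0 93 88 9A at offsets 10–13.
U+E514 → 3-byte form EE 94 94 at offsets 14–16.
Offset 16 falls in char 5's range; it's byte 3 of EE 94 94 = 0x94.

0x94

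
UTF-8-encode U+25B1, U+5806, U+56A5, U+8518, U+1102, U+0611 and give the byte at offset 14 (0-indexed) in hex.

U+25B1 → 3-byte form E2 96 B1 at offsets 0–2.
U+5806 → 3-byte form E5 A0 86 at offsets 3–5.
U+56A5 → 3-byte form E5 9A A5 at offsets 6–8.
U+8518 → 3-byte form E8 94 98 at offsets 9–11.
U+1102 → 3-byte form E1 84 82 at offsets 12–14.
Offset 14 falls in char 5's range; it's byte 3 of E1 84 82 = 0x82.

0x82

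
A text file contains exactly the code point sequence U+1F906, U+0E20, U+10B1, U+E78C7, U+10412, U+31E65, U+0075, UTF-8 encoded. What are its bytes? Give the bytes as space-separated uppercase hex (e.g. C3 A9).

U+1F906: 4-byte form → F0 9F A4 86.
U+0E20: 3-byte form → E0 B8 A0.
U+10B1: 3-byte form → E1 82 B1.
U+E78C7: 4-byte form → F3 A7 A3 87.
U+10412: 4-byte form → F0 90 90 92.
U+31E65: 4-byte form → F0 B1 B9 A5.
U+0075: 1-byte form → 75.
Concatenated (23 bytes): F0 9F A4 86 E0 B8 A0 E1 82 B1 F3 A7 A3 87 F0 90 90 92 F0 B1 B9 A5 75.

F0 9F A4 86 E0 B8 A0 E1 82 B1 F3 A7 A3 87 F0 90 90 92 F0 B1 B9 A5 75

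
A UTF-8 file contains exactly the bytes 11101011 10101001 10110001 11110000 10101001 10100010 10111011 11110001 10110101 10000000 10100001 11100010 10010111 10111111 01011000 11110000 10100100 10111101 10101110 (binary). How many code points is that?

6

Byte at offset 0: 0xEB = 11101011 → 3-byte char (#1). Advance 3.
Byte at offset 3: 0xF0 = 11110000 → 4-byte char (#2). Advance 4.
Byte at offset 7: 0xF1 = 11110001 → 4-byte char (#3). Advance 4.
Byte at offset 11: 0xE2 = 11100010 → 3-byte char (#4). Advance 3.
Byte at offset 14: 0x58 = 01011000 → 1-byte char (#5). Advance 1.
Byte at offset 15: 0xF0 = 11110000 → 4-byte char (#6). Advance 4.
Reached end at offset 19 after 6 code points.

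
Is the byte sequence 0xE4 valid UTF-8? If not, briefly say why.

invalid (sequence truncated)

Leading byte 0xE4 = 11100100 → 3-byte form, but only 1 byte is present.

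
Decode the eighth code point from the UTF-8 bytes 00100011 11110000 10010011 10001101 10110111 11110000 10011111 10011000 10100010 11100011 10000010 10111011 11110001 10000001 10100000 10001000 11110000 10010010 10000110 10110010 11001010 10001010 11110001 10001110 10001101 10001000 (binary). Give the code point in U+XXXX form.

U+4E348

Offset 0: leading byte 0x23 = 00100011 → 1-byte char #1 = 23.
Offset 1: leading byte 0xF0 = 11110000 → 4-byte char #2 = F0 93 8D B7.
Offset 5: leading byte 0xF0 = 11110000 → 4-byte char #3 = F0 9F 98 A2.
Offset 9: leading byte 0xE3 = 11100011 → 3-byte char #4 = E3 82 BB.
Offset 12: leading byte 0xF1 = 11110001 → 4-byte char #5 = F1 81 A0 88.
Offset 16: leading byte 0xF0 = 11110000 → 4-byte char #6 = F0 92 86 B2.
Offset 20: leading byte 0xCA = 11001010 → 2-byte char #7 = CA 8A.
Offset 22: leading byte 0xF1 = 11110001 → 4-byte char #8 = F1 8E 8D 88.
Leading byte 0xF1 = 11110001 matches 11110xxx → 4-byte sequence.
Byte 1: 0xF1 = 11110001, payload 001 (3 bits).
Byte 2: 0x8E = 10001110 (10xxxxxx ✓), payload 001110.
Byte 3: 0x8D = 10001101 (10xxxxxx ✓), payload 001101.
Byte 4: 0x88 = 10001000 (10xxxxxx ✓), payload 001000.
Concatenate: 001001110001101001000 = 0x4E348 (21 bits → U+4E348).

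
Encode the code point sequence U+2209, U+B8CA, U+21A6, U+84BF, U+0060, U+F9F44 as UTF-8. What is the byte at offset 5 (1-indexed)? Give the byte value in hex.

1-indexed offset 5 is 0-indexed offset 4.
U+2209 → 3-byte form E2 88 89 at offsets 0–2.
U+B8CA → 3-byte form EB A3 8A at offsets 3–5.
Offset 4 falls in char 2's range; it's byte 2 of EB A3 8A = 0xA3.

0xA3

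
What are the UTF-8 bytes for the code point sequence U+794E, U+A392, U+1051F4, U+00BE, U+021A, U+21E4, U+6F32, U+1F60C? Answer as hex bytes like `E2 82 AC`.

E7 A5 8E EA 8E 92 F4 85 87 B4 C2 BE C8 9A E2 87 A4 E6 BC B2 F0 9F 98 8C

U+794E: 3-byte form → E7 A5 8E.
U+A392: 3-byte form → EA 8E 92.
U+1051F4: 4-byte form → F4 85 87 B4.
U+00BE: 2-byte form → C2 BE.
U+021A: 2-byte form → C8 9A.
U+21E4: 3-byte form → E2 87 A4.
U+6F32: 3-byte form → E6 BC B2.
U+1F60C: 4-byte form → F0 9F 98 8C.
Concatenated (24 bytes): E7 A5 8E EA 8E 92 F4 85 87 B4 C2 BE C8 9A E2 87 A4 E6 BC B2 F0 9F 98 8C.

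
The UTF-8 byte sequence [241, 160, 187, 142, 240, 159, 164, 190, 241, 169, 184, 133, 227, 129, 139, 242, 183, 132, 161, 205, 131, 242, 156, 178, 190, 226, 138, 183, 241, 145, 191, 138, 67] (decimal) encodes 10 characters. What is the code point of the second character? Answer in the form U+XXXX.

U+1F93E

Offset 0: leading byte 0xF1 = 11110001 → 4-byte char #1 = F1 A0 BB 8E.
Offset 4: leading byte 0xF0 = 11110000 → 4-byte char #2 = F0 9F A4 BE.
Leading byte 0xF0 = 11110000 matches 11110xxx → 4-byte sequence.
Byte 1: 0xF0 = 11110000, payload 000 (3 bits).
Byte 2: 0x9F = 10011111 (10xxxxxx ✓), payload 011111.
Byte 3: 0xA4 = 10100100 (10xxxxxx ✓), payload 100100.
Byte 4: 0xBE = 10111110 (10xxxxxx ✓), payload 111110.
Concatenate: 000011111100100111110 = 0x1F93E (21 bits → U+1F93E).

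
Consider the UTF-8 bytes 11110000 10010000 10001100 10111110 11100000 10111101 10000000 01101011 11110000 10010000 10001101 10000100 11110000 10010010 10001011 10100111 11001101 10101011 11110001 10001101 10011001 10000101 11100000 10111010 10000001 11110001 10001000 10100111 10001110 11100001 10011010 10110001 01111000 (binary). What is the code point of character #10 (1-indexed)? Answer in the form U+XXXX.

Offset 0: leading byte 0xF0 = 11110000 → 4-byte char #1 = F0 90 8C BE.
Offset 4: leading byte 0xE0 = 11100000 → 3-byte char #2 = E0 BD 80.
Offset 7: leading byte 0x6B = 01101011 → 1-byte char #3 = 6B.
Offset 8: leading byte 0xF0 = 11110000 → 4-byte char #4 = F0 90 8D 84.
Offset 12: leading byte 0xF0 = 11110000 → 4-byte char #5 = F0 92 8B A7.
Offset 16: leading byte 0xCD = 11001101 → 2-byte char #6 = CD AB.
Offset 18: leading byte 0xF1 = 11110001 → 4-byte char #7 = F1 8D 99 85.
Offset 22: leading byte 0xE0 = 11100000 → 3-byte char #8 = E0 BA 81.
Offset 25: leading byte 0xF1 = 11110001 → 4-byte char #9 = F1 88 A7 8E.
Offset 29: leading byte 0xE1 = 11100001 → 3-byte char #10 = E1 9A B1.
Leading byte 0xE1 = 11100001 matches 1110xxxx → 3-byte sequence.
Byte 1: 0xE1 = 11100001, payload 0001 (4 bits).
Byte 2: 0x9A = 10011010 (10xxxxxx ✓), payload 011010.
Byte 3: 0xB1 = 10110001 (10xxxxxx ✓), payload 110001.
Concatenate: 0001011010110001 = 0x16B1 (16 bits → U+16B1).

U+16B1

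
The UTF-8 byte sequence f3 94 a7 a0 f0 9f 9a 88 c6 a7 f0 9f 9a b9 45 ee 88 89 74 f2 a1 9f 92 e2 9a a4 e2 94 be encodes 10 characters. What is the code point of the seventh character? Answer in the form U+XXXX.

Offset 0: leading byte 0xF3 = 11110011 → 4-byte char #1 = F3 94 A7 A0.
Offset 4: leading byte 0xF0 = 11110000 → 4-byte char #2 = F0 9F 9A 88.
Offset 8: leading byte 0xC6 = 11000110 → 2-byte char #3 = C6 A7.
Offset 10: leading byte 0xF0 = 11110000 → 4-byte char #4 = F0 9F 9A B9.
Offset 14: leading byte 0x45 = 01000101 → 1-byte char #5 = 45.
Offset 15: leading byte 0xEE = 11101110 → 3-byte char #6 = EE 88 89.
Offset 18: leading byte 0x74 = 01110100 → 1-byte char #7 = 74.
Leading byte 0x74 = 01110100 matches 0xxxxxxx → 1-byte sequence.
Byte 1: 0x74 = 01110100, payload 1110100 (7 bits).
Concatenate: 1110100 = 0x74 (7 bits → U+0074).

U+0074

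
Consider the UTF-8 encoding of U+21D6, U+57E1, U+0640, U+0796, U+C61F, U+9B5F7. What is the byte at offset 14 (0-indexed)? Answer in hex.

U+21D6 → 3-byte form E2 87 96 at offsets 0–2.
U+57E1 → 3-byte form E5 9F A1 at offsets 3–5.
U+0640 → 2-byte form D9 80 at offsets 6–7.
U+0796 → 2-byte form DE 96 at offsets 8–9.
U+C61F → 3-byte form EC 98 9F at offsets 10–12.
U+9B5F7 → 4-byte form F2 9B 97 B7 at offsets 13–16.
Offset 14 falls in char 6's range; it's byte 2 of F2 9B 97 B7 = 0x9B.

0x9B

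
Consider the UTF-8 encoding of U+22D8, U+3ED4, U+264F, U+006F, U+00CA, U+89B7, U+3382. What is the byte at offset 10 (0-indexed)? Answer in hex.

U+22D8 → 3-byte form E2 8B 98 at offsets 0–2.
U+3ED4 → 3-byte form E3 BB 94 at offsets 3–5.
U+264F → 3-byte form E2 99 8F at offsets 6–8.
U+006F → 1-byte form 6F at offsets 9–9.
U+00CA → 2-byte form C3 8A at offsets 10–11.
Offset 10 falls in char 5's range; it's byte 1 of C3 8A = 0xC3.

0xC3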